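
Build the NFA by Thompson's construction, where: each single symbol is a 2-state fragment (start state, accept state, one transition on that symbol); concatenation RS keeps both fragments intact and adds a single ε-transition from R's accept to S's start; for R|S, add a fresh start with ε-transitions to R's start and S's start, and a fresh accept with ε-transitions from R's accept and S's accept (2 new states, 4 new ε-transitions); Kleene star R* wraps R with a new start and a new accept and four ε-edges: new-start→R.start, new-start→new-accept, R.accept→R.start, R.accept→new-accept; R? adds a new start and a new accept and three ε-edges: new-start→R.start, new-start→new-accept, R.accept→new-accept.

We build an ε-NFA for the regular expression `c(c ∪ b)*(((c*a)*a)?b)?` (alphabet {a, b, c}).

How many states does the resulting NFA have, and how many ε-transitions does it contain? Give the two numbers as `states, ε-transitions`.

Bottom-up over the parse tree:
Each of the 7 symbol leaves contributes 2 states and 0 ε-transitions.
  c ∪ b — 6 states, 4 ε-transitions
  (c ∪ b)* — 8 states, 8 ε-transitions
  c* — 4 states, 4 ε-transitions
  c*a — 6 states, 5 ε-transitions
  (c*a)* — 8 states, 9 ε-transitions
  (c*a)*a — 10 states, 10 ε-transitions
  ((c*a)*a)? — 12 states, 13 ε-transitions
  ((c*a)*a)?b — 14 states, 14 ε-transitions
  (((c*a)*a)?b)? — 16 states, 17 ε-transitions
  c(c ∪ b)*(((c*a)*a)?b)? — 26 states, 27 ε-transitions

26, 27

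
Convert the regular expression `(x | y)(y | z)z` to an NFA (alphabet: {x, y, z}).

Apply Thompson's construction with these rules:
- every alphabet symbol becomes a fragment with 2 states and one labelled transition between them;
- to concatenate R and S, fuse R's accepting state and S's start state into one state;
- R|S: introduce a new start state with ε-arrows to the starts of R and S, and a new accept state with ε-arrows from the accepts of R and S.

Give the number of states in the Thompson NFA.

12

Per subexpression:
Each of the 5 symbol leaves contributes a 2-state fragment.
  x | y : 6 states
  y | z : 6 states
  (x | y)(y | z)z : 12 states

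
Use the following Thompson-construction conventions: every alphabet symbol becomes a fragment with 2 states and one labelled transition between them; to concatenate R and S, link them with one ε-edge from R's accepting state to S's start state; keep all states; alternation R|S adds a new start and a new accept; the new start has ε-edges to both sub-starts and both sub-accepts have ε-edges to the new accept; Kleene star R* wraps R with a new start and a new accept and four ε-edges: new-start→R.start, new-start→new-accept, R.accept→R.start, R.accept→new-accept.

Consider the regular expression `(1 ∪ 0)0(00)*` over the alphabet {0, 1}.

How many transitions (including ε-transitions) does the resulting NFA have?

16

By structural recursion:
Each of the 5 symbol leaves contributes 1 transition (1 symbol, 0 ε).
  1 ∪ 0 : 6 transitions (2 symbol, 4 ε)
  00 : 3 transitions (2 symbol, 1 ε)
  (00)* : 7 transitions (2 symbol, 5 ε)
  (1 ∪ 0)0(00)* : 16 transitions (5 symbol, 11 ε)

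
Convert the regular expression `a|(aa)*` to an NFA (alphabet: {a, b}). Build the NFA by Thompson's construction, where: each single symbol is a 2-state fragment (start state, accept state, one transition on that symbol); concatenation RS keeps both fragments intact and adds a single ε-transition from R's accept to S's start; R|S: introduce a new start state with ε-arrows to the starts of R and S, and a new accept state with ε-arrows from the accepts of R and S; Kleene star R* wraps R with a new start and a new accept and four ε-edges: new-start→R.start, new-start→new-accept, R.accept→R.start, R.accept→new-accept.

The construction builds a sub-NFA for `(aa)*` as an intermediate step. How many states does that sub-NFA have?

6

Fragment for `(aa)*`:
Each of the 2 symbol leaves contributes a 2-state fragment.
  aa — 4 states
  (aa)* — 6 states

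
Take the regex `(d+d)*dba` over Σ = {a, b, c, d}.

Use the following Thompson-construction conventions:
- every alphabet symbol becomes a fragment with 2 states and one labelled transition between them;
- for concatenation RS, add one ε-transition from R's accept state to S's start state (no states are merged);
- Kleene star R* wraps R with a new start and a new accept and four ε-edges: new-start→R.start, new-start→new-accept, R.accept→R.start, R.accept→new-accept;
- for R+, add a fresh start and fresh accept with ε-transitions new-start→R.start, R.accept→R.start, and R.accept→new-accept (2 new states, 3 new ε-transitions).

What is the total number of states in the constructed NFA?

14

Bottom-up over the parse tree:
Each of the 5 symbol leaves contributes a 2-state fragment.
  d+ → 4 states
  d+d → 6 states
  (d+d)* → 8 states
  (d+d)*dba → 14 states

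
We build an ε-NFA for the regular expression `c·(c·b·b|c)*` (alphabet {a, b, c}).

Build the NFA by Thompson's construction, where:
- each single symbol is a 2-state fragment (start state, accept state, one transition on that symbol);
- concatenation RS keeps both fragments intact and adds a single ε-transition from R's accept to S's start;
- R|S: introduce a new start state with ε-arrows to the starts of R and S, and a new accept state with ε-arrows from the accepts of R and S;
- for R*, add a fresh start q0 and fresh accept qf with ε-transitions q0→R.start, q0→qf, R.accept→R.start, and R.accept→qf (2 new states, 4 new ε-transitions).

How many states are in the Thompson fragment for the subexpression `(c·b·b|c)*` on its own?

Fragment for `(c·b·b|c)*`:
Each of the 4 symbol leaves contributes a 2-state fragment.
  c·b·b : 6 states
  c·b·b|c : 10 states
  (c·b·b|c)* : 12 states

12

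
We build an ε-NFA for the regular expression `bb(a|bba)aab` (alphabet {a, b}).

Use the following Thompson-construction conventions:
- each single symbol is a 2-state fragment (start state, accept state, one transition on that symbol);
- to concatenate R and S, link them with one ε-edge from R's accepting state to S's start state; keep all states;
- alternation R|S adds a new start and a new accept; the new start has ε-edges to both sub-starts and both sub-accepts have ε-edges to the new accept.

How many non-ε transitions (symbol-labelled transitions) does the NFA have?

Building bottom-up:
Each of the 9 symbol leaves contributes exactly 1 symbol transition.
  bba → 3 symbol transitions
  a|bba → 4 symbol transitions
  bb(a|bba)aab → 9 symbol transitions

9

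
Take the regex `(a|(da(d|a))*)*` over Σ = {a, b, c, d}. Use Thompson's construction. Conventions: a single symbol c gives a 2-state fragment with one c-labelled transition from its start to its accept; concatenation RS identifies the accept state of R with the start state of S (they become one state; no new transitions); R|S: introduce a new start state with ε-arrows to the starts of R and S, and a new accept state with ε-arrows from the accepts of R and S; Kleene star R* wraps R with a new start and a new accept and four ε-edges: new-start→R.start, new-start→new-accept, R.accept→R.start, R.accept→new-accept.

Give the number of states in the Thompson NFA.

Building bottom-up:
Each of the 5 symbol leaves contributes a 2-state fragment.
  d|a = 6 states
  da(d|a) = 8 states
  (da(d|a))* = 10 states
  a|(da(d|a))* = 14 states
  (a|(da(d|a))*)* = 16 states

16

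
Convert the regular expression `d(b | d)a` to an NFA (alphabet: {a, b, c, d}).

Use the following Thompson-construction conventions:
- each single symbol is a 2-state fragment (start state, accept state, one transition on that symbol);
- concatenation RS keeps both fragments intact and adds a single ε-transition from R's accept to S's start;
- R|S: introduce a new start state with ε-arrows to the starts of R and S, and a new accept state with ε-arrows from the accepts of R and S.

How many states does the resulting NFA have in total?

By structural recursion:
Each of the 4 symbol leaves contributes a 2-state fragment.
  b | d → 6 states
  d(b | d)a → 10 states

10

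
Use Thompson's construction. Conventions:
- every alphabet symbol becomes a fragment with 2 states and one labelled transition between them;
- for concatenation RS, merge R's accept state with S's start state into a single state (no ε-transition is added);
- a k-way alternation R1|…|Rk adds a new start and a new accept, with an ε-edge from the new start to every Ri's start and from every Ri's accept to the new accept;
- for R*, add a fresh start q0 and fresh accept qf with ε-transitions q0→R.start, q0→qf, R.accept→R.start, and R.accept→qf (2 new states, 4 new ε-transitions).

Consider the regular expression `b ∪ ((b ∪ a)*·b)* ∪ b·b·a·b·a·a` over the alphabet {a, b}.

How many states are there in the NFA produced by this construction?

Bottom-up over the parse tree:
Each of the 10 symbol leaves contributes a 2-state fragment.
  b ∪ a : 6 states
  (b ∪ a)* : 8 states
  (b ∪ a)*·b : 9 states
  ((b ∪ a)*·b)* : 11 states
  b·b·a·b·a·a : 7 states
  b ∪ ((b ∪ a)*·b)* ∪ b·b·a·b·a·a : 22 states

22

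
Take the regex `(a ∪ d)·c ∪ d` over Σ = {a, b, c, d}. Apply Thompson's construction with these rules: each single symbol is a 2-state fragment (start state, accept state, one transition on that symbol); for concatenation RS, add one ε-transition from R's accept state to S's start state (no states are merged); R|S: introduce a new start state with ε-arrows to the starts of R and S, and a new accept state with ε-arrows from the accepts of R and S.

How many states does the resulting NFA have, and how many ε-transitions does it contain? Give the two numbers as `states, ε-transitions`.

Building bottom-up:
Each of the 4 symbol leaves contributes 2 states and 0 ε-transitions.
  a ∪ d — 6 states, 4 ε-transitions
  (a ∪ d)·c — 8 states, 5 ε-transitions
  (a ∪ d)·c ∪ d — 12 states, 9 ε-transitions

12, 9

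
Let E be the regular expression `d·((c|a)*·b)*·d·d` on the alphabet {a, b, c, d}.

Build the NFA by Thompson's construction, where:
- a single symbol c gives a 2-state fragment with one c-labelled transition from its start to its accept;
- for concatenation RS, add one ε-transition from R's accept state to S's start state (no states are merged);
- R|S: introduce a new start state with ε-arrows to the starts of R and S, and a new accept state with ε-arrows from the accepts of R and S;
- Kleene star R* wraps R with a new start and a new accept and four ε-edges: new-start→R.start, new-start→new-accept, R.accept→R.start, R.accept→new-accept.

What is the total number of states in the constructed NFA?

18

Recursing over subexpressions:
Each of the 6 symbol leaves contributes a 2-state fragment.
  c|a : 6 states
  (c|a)* : 8 states
  (c|a)*·b : 10 states
  ((c|a)*·b)* : 12 states
  d·((c|a)*·b)*·d·d : 18 states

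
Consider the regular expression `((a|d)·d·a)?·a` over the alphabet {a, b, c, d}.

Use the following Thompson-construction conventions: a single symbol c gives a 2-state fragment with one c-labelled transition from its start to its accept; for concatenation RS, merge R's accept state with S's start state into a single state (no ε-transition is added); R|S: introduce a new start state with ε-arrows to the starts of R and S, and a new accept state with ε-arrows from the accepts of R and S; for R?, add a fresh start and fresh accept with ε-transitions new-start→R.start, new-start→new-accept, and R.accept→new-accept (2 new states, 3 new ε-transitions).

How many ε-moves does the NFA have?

Building bottom-up:
Each of the 5 symbol leaves contributes 0 ε-transitions.
  a|d — 4 ε-transitions
  (a|d)·d·a — 4 ε-transitions
  ((a|d)·d·a)? — 7 ε-transitions
  ((a|d)·d·a)?·a — 7 ε-transitions

7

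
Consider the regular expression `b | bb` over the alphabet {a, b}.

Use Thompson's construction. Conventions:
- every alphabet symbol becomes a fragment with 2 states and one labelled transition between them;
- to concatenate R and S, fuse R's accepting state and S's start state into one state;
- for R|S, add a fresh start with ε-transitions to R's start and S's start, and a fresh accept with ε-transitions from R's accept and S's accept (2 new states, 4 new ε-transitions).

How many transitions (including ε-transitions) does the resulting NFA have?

7

Per subexpression:
Each of the 3 symbol leaves contributes 1 transition (1 symbol, 0 ε).
  bb — 2 transitions (2 symbol, 0 ε)
  b | bb — 7 transitions (3 symbol, 4 ε)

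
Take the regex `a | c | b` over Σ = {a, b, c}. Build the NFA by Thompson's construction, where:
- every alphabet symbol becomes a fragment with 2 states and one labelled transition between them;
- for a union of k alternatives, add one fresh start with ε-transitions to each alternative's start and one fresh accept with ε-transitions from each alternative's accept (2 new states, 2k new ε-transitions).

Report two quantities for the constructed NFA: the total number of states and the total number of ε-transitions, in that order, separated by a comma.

8, 6

Per subexpression:
Each of the 3 symbol leaves contributes 2 states and 0 ε-transitions.
  a | c | b : 8 states, 6 ε-transitions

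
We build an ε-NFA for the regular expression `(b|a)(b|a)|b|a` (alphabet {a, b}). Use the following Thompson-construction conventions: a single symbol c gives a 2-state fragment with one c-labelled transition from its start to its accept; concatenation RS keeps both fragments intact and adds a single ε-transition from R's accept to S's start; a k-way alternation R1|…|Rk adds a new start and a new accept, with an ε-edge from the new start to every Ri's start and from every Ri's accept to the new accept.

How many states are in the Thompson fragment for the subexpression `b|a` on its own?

Fragment for `b|a`:
Each of the 2 symbol leaves contributes a 2-state fragment.
  b|a → 6 states

6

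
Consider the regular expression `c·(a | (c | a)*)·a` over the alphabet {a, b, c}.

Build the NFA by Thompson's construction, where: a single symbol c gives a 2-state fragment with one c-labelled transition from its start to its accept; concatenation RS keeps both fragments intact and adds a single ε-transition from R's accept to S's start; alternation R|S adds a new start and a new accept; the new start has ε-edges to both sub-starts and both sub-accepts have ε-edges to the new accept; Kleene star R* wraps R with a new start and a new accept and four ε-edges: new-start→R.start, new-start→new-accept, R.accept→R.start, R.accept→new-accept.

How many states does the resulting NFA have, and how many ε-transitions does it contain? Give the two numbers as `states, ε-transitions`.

16, 14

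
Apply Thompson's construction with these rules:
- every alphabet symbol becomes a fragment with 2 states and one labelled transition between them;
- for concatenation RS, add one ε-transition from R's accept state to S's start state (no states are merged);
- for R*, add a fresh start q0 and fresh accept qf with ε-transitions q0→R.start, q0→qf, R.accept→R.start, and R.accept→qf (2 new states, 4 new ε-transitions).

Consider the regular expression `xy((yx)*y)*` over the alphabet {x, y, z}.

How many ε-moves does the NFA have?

Building bottom-up:
Each of the 5 symbol leaves contributes 0 ε-transitions.
  yx = 1 ε-transition
  (yx)* = 5 ε-transitions
  (yx)*y = 6 ε-transitions
  ((yx)*y)* = 10 ε-transitions
  xy((yx)*y)* = 12 ε-transitions

12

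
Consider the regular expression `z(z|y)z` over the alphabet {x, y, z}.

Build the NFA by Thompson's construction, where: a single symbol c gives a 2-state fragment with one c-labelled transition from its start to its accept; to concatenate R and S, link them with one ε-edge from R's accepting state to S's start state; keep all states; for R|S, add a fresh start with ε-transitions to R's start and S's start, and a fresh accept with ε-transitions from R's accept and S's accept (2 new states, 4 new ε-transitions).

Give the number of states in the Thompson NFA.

Recursing over subexpressions:
Each of the 4 symbol leaves contributes a 2-state fragment.
  z|y = 6 states
  z(z|y)z = 10 states

10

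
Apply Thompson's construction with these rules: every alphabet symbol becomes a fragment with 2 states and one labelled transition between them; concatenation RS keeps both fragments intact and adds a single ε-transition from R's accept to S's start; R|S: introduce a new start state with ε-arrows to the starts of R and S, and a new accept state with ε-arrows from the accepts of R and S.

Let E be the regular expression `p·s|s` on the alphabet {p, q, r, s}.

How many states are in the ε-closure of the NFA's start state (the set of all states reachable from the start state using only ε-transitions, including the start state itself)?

Compute the ε-closure size of each fragment's start state recursively; a symbol fragment's start has no outgoing ε-edge, so its closure is just itself (size 1).
  p·s : same as the first factor's closure: |closure| = 1
  p·s|s : |closure| = 1 + 1 + 1 = 3 (the new accept is not ε-reachable since no branch accepts ε)

3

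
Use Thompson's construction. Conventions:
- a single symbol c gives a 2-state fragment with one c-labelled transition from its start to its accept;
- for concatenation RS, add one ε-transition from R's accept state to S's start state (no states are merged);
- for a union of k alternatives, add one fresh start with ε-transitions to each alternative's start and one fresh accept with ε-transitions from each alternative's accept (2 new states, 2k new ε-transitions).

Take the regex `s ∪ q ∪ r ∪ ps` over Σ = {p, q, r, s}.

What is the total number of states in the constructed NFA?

Recursing over subexpressions:
Each of the 5 symbol leaves contributes a 2-state fragment.
  ps → 4 states
  s ∪ q ∪ r ∪ ps → 12 states

12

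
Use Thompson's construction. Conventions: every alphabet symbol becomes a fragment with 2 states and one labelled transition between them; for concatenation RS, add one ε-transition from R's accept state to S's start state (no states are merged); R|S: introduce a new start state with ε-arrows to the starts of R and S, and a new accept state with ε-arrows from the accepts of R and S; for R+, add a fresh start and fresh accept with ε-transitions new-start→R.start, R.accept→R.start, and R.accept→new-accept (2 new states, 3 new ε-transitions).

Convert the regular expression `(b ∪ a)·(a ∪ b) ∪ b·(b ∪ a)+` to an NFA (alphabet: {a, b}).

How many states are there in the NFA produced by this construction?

24

Building bottom-up:
Each of the 7 symbol leaves contributes a 2-state fragment.
  b ∪ a = 6 states
  a ∪ b = 6 states
  (b ∪ a)·(a ∪ b) = 12 states
  b ∪ a = 6 states
  (b ∪ a)+ = 8 states
  b·(b ∪ a)+ = 10 states
  (b ∪ a)·(a ∪ b) ∪ b·(b ∪ a)+ = 24 states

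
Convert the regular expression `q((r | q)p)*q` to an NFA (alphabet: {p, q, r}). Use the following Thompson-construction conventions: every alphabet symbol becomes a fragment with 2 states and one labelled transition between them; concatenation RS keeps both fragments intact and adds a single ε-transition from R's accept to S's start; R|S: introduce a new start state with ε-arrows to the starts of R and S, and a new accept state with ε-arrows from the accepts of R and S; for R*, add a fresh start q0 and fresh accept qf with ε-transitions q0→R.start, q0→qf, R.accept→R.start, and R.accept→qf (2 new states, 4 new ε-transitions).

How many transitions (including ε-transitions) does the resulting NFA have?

Per subexpression:
Each of the 5 symbol leaves contributes 1 transition (1 symbol, 0 ε).
  r | q = 6 transitions (2 symbol, 4 ε)
  (r | q)p = 8 transitions (3 symbol, 5 ε)
  ((r | q)p)* = 12 transitions (3 symbol, 9 ε)
  q((r | q)p)*q = 16 transitions (5 symbol, 11 ε)

16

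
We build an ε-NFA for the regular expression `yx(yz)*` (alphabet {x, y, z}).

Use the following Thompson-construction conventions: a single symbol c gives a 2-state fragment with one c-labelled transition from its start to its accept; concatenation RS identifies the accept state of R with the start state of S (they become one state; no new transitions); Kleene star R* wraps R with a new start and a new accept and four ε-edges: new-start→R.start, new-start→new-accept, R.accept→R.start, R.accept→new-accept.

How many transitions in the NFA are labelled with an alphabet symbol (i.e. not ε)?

4

By structural recursion:
Each of the 4 symbol leaves contributes exactly 1 symbol transition.
  yz : 2 symbol transitions
  (yz)* : 2 symbol transitions
  yx(yz)* : 4 symbol transitions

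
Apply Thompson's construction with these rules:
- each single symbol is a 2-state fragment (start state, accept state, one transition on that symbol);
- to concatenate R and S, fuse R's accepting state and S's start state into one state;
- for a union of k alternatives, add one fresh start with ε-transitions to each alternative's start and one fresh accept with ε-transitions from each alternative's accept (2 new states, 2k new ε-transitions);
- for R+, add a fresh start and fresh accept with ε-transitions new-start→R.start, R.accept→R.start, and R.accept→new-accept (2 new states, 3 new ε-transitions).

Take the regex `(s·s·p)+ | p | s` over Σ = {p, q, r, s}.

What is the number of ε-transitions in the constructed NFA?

9

Per subexpression:
Each of the 5 symbol leaves contributes 0 ε-transitions.
  s·s·p → 0 ε-transitions
  (s·s·p)+ → 3 ε-transitions
  (s·s·p)+ | p | s → 9 ε-transitions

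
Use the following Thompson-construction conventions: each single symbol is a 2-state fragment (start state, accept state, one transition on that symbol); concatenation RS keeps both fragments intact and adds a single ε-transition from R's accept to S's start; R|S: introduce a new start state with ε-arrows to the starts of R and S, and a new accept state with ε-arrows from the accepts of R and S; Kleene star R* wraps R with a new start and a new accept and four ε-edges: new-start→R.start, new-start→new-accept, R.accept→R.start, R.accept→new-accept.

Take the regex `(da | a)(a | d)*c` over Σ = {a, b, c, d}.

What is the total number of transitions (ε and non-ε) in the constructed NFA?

21

Per subexpression:
Each of the 6 symbol leaves contributes 1 transition (1 symbol, 0 ε).
  da = 3 transitions (2 symbol, 1 ε)
  da | a = 8 transitions (3 symbol, 5 ε)
  a | d = 6 transitions (2 symbol, 4 ε)
  (a | d)* = 10 transitions (2 symbol, 8 ε)
  (da | a)(a | d)*c = 21 transitions (6 symbol, 15 ε)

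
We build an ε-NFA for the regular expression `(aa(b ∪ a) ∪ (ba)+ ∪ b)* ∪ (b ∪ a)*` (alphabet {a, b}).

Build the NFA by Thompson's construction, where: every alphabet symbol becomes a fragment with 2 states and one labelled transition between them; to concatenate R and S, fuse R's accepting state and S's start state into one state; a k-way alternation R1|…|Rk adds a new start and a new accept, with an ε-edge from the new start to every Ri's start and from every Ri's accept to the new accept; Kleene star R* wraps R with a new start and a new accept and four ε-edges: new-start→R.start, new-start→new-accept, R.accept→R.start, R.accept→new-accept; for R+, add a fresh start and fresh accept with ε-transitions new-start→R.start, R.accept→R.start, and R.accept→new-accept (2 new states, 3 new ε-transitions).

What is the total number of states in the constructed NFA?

29

Recursing over subexpressions:
Each of the 9 symbol leaves contributes a 2-state fragment.
  b ∪ a — 6 states
  aa(b ∪ a) — 8 states
  ba — 3 states
  (ba)+ — 5 states
  aa(b ∪ a) ∪ (ba)+ ∪ b — 17 states
  (aa(b ∪ a) ∪ (ba)+ ∪ b)* — 19 states
  b ∪ a — 6 states
  (b ∪ a)* — 8 states
  (aa(b ∪ a) ∪ (ba)+ ∪ b)* ∪ (b ∪ a)* — 29 states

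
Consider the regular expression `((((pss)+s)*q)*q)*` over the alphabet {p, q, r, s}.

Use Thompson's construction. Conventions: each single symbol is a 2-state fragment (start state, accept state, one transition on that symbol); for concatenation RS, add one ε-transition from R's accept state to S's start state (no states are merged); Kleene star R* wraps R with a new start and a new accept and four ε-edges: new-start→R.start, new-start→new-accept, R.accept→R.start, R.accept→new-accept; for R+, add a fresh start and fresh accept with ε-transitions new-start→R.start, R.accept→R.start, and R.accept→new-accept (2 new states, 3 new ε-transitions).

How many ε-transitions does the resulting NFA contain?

20

Recursing over subexpressions:
Each of the 6 symbol leaves contributes 0 ε-transitions.
  pss — 2 ε-transitions
  (pss)+ — 5 ε-transitions
  (pss)+s — 6 ε-transitions
  ((pss)+s)* — 10 ε-transitions
  ((pss)+s)*q — 11 ε-transitions
  (((pss)+s)*q)* — 15 ε-transitions
  (((pss)+s)*q)*q — 16 ε-transitions
  ((((pss)+s)*q)*q)* — 20 ε-transitions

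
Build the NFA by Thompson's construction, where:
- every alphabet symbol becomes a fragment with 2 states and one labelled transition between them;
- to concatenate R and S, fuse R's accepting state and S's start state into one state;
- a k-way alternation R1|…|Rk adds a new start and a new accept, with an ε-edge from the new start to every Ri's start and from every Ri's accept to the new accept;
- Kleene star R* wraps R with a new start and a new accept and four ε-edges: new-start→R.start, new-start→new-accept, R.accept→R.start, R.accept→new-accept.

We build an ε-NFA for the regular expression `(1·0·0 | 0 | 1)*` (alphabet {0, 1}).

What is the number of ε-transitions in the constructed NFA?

10

Per subexpression:
Each of the 5 symbol leaves contributes 0 ε-transitions.
  1·0·0 : 0 ε-transitions
  1·0·0 | 0 | 1 : 6 ε-transitions
  (1·0·0 | 0 | 1)* : 10 ε-transitions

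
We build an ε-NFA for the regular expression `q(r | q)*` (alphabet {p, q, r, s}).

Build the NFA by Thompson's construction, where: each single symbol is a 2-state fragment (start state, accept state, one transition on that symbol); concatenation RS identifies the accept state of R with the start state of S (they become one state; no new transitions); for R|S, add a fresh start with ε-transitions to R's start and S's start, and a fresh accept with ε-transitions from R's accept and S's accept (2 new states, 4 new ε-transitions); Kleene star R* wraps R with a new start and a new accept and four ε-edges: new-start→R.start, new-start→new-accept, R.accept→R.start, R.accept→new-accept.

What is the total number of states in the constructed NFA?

9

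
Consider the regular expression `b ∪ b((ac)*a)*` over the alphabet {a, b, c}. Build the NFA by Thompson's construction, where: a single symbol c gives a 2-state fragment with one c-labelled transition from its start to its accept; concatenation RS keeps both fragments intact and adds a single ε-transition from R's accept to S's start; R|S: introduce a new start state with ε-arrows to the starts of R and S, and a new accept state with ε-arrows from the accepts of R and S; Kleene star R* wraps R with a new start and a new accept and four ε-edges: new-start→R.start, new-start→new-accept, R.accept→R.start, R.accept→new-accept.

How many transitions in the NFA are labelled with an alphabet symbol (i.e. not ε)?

Building bottom-up:
Each of the 5 symbol leaves contributes exactly 1 symbol transition.
  ac : 2 symbol transitions
  (ac)* : 2 symbol transitions
  (ac)*a : 3 symbol transitions
  ((ac)*a)* : 3 symbol transitions
  b((ac)*a)* : 4 symbol transitions
  b ∪ b((ac)*a)* : 5 symbol transitions

5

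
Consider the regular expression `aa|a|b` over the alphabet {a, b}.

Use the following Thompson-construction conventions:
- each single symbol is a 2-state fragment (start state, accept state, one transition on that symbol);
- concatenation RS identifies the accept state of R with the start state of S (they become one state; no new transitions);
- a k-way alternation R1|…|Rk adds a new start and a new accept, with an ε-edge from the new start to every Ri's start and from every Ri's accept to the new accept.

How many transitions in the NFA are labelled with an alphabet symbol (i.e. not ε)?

4

Recursing over subexpressions:
Each of the 4 symbol leaves contributes exactly 1 symbol transition.
  aa = 2 symbol transitions
  aa|a|b = 4 symbol transitions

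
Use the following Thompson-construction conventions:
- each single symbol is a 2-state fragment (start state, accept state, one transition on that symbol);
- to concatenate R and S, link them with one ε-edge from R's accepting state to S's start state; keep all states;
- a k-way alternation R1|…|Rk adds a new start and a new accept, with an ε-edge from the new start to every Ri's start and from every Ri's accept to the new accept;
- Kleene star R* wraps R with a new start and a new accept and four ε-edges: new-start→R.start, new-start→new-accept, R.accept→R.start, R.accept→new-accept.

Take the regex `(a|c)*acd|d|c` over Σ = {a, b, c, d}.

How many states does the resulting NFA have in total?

Building bottom-up:
Each of the 7 symbol leaves contributes a 2-state fragment.
  a|c → 6 states
  (a|c)* → 8 states
  (a|c)*acd → 14 states
  (a|c)*acd|d|c → 20 states

20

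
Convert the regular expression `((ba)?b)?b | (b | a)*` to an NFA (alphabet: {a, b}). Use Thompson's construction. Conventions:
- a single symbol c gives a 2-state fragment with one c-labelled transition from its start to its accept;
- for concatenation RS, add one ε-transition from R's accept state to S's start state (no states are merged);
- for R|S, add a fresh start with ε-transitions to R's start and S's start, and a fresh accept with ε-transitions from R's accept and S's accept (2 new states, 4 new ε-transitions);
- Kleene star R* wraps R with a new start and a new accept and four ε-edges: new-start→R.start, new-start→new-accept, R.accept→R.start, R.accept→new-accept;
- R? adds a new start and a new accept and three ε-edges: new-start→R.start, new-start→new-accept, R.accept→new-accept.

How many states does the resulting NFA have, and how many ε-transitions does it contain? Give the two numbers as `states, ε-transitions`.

Building bottom-up:
Each of the 6 symbol leaves contributes 2 states and 0 ε-transitions.
  ba — 4 states, 1 ε-transition
  (ba)? — 6 states, 4 ε-transitions
  (ba)?b — 8 states, 5 ε-transitions
  ((ba)?b)? — 10 states, 8 ε-transitions
  ((ba)?b)?b — 12 states, 9 ε-transitions
  b | a — 6 states, 4 ε-transitions
  (b | a)* — 8 states, 8 ε-transitions
  ((ba)?b)?b | (b | a)* — 22 states, 21 ε-transitions

22, 21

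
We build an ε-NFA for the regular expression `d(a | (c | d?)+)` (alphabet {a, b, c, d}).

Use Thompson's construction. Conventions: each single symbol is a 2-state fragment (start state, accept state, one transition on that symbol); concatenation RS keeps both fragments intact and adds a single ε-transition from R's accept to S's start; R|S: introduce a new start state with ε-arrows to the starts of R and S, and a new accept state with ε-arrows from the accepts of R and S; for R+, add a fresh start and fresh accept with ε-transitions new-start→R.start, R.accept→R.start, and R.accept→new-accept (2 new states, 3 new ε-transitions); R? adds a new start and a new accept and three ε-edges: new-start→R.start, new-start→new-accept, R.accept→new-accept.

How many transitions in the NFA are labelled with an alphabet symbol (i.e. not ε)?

4

By structural recursion:
Each of the 4 symbol leaves contributes exactly 1 symbol transition.
  d? → 1 symbol transition
  c | d? → 2 symbol transitions
  (c | d?)+ → 2 symbol transitions
  a | (c | d?)+ → 3 symbol transitions
  d(a | (c | d?)+) → 4 symbol transitions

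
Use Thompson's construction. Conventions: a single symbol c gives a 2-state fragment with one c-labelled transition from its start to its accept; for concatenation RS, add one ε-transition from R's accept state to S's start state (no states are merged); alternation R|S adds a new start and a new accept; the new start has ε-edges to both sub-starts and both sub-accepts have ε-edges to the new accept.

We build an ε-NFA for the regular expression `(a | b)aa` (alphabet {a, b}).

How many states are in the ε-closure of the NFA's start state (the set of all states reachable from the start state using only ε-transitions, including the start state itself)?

3

Work bottom-up. For each fragment F, track |ε-closure(F.start)| and whether F's accept lies in that closure (i.e. whether F accepts ε). A single-symbol fragment has closure size 1 and does not accept ε.
  a | b : C = 1 + 1 + 1 = 3 (the new accept is not ε-reachable since no branch accepts ε)
  (a | b)aa : same as the first factor's closure: C = 3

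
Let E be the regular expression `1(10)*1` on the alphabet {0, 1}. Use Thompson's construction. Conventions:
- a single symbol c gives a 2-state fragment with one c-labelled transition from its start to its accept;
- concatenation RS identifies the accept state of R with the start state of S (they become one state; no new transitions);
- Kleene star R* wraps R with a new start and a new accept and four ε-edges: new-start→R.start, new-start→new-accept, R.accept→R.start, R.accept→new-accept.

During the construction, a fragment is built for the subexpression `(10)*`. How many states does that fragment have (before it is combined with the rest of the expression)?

5

Fragment for `(10)*`:
Each of the 2 symbol leaves contributes a 2-state fragment.
  10 — 3 states
  (10)* — 5 states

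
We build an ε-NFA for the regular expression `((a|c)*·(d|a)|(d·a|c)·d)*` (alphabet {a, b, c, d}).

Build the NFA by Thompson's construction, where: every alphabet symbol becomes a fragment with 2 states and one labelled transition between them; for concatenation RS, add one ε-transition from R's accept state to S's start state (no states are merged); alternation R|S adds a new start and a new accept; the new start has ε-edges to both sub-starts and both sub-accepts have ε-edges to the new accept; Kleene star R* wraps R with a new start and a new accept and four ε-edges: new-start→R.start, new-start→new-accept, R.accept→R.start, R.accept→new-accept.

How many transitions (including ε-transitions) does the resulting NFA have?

35

Bottom-up over the parse tree:
Each of the 8 symbol leaves contributes 1 transition (1 symbol, 0 ε).
  a|c → 6 transitions (2 symbol, 4 ε)
  (a|c)* → 10 transitions (2 symbol, 8 ε)
  d|a → 6 transitions (2 symbol, 4 ε)
  (a|c)*·(d|a) → 17 transitions (4 symbol, 13 ε)
  d·a → 3 transitions (2 symbol, 1 ε)
  d·a|c → 8 transitions (3 symbol, 5 ε)
  (d·a|c)·d → 10 transitions (4 symbol, 6 ε)
  (a|c)*·(d|a)|(d·a|c)·d → 31 transitions (8 symbol, 23 ε)
  ((a|c)*·(d|a)|(d·a|c)·d)* → 35 transitions (8 symbol, 27 ε)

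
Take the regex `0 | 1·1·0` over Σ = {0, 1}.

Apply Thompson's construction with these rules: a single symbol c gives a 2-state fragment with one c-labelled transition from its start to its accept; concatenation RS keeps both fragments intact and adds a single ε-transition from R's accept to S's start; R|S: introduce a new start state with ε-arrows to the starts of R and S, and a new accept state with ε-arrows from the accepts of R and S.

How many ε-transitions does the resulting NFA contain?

Bottom-up over the parse tree:
Each of the 4 symbol leaves contributes 0 ε-transitions.
  1·1·0 = 2 ε-transitions
  0 | 1·1·0 = 6 ε-transitions

6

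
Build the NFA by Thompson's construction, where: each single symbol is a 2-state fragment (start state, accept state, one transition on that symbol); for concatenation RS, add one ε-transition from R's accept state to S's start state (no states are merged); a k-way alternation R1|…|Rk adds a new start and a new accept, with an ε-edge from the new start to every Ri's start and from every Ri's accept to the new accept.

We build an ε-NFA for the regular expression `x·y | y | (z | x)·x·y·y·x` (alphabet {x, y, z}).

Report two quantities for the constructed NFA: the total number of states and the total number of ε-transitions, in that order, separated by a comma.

Per subexpression:
Each of the 9 symbol leaves contributes 2 states and 0 ε-transitions.
  x·y = 4 states, 1 ε-transition
  z | x = 6 states, 4 ε-transitions
  (z | x)·x·y·y·x = 14 states, 8 ε-transitions
  x·y | y | (z | x)·x·y·y·x = 22 states, 15 ε-transitions

22, 15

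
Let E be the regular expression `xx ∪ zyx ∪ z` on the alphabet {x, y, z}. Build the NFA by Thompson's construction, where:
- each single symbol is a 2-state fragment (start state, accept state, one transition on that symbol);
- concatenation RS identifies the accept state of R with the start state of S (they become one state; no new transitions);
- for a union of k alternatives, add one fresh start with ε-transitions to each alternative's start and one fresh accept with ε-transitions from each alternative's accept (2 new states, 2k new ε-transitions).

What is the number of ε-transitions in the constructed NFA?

6

Per subexpression:
Each of the 6 symbol leaves contributes 0 ε-transitions.
  xx → 0 ε-transitions
  zyx → 0 ε-transitions
  xx ∪ zyx ∪ z → 6 ε-transitions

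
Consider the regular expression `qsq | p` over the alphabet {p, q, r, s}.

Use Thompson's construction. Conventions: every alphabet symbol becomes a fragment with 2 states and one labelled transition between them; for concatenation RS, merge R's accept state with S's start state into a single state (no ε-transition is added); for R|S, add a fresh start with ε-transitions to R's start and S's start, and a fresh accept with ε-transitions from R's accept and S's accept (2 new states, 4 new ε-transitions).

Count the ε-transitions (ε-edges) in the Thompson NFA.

Bottom-up over the parse tree:
Each of the 4 symbol leaves contributes 0 ε-transitions.
  qsq = 0 ε-transitions
  qsq | p = 4 ε-transitions

4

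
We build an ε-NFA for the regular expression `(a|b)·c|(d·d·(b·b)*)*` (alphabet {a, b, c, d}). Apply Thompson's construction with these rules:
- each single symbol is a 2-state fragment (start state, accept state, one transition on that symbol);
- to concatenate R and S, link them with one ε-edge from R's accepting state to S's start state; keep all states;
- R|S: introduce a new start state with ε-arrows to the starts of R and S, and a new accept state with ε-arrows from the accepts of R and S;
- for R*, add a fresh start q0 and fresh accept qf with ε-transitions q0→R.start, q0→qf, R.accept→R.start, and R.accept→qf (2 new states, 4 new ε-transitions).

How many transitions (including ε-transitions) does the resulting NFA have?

Per subexpression:
Each of the 7 symbol leaves contributes 1 transition (1 symbol, 0 ε).
  a|b → 6 transitions (2 symbol, 4 ε)
  (a|b)·c → 8 transitions (3 symbol, 5 ε)
  b·b → 3 transitions (2 symbol, 1 ε)
  (b·b)* → 7 transitions (2 symbol, 5 ε)
  d·d·(b·b)* → 11 transitions (4 symbol, 7 ε)
  (d·d·(b·b)*)* → 15 transitions (4 symbol, 11 ε)
  (a|b)·c|(d·d·(b·b)*)* → 27 transitions (7 symbol, 20 ε)

27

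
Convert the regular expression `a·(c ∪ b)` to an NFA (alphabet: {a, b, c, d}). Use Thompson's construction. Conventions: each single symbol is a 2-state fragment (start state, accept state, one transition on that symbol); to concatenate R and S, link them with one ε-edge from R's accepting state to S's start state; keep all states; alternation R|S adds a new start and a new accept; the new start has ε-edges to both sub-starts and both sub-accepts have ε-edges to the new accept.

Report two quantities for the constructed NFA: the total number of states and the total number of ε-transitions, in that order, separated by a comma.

Bottom-up over the parse tree:
Each of the 3 symbol leaves contributes 2 states and 0 ε-transitions.
  c ∪ b — 6 states, 4 ε-transitions
  a·(c ∪ b) — 8 states, 5 ε-transitions

8, 5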